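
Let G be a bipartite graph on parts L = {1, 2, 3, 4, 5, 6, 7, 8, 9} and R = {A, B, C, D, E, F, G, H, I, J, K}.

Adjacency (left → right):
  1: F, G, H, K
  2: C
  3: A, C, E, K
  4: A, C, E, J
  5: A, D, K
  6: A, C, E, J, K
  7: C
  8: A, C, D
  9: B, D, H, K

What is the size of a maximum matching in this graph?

One maximum matching: 1-F, 2-C, 3-E, 4-J, 5-K, 6-A, 8-D, 9-B.
The set {2, 7} has only 1 neighbour ({C}), so by Hall's theorem at most 8 of the 9 left vertices can be matched.

8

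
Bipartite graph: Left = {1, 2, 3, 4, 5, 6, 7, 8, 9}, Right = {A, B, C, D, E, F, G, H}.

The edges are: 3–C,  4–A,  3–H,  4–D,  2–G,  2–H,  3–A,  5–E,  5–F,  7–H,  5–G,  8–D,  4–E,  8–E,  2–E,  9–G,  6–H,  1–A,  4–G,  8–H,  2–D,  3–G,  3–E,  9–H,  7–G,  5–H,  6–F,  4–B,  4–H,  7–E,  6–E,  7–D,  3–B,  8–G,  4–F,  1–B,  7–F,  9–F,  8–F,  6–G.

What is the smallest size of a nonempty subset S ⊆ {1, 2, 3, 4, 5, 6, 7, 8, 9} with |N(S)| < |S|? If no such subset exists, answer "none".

6

Take S = {2, 5, 6, 7, 8, 9}. Its neighbourhood is {D, E, F, G, H}, so |N(S)| = 5 < |S| = 6.
Every subset of size less than 6 has at least as many neighbours as members, so 6 is the minimum.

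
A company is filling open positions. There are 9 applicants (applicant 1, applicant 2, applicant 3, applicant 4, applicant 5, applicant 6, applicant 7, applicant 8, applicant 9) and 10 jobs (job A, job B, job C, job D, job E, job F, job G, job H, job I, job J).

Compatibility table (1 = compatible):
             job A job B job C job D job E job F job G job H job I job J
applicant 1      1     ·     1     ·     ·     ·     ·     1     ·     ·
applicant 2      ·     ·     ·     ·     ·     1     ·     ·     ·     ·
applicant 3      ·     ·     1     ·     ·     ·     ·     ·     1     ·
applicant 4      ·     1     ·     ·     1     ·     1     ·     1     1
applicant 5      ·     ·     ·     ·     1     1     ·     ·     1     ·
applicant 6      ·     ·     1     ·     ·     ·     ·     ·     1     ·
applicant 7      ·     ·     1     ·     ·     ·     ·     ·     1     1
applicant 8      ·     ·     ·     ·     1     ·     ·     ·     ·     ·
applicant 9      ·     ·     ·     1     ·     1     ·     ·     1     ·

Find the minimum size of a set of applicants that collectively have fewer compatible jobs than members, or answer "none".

5

Take S = {applicant 2, applicant 3, applicant 5, applicant 6, applicant 8}. Its neighbourhood is {job C, job E, job F, job I}, so |N(S)| = 4 < |S| = 5.
Every subset of size less than 5 has at least as many neighbours as members, so 5 is the minimum.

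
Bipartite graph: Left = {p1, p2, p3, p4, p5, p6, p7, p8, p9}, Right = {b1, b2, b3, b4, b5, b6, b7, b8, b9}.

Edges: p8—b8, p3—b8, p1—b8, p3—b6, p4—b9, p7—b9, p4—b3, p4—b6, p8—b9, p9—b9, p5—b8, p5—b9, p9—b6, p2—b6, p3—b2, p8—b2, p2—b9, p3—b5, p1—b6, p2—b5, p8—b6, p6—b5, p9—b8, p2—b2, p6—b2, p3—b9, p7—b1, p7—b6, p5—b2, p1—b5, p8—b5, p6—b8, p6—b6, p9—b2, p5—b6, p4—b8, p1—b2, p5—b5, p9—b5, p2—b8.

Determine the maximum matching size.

7

A valid assignment of size 7: p1–b8, p2–b9, p3–b2, p4–b3, p5–b6, p6–b5, p7–b1.
The set {p1, p2, p3, p5, p6, p8, p9} has only 5 neighbours ({b2, b5, b6, b8, b9}), so by Hall's theorem at most 7 of the 9 left vertices can be matched.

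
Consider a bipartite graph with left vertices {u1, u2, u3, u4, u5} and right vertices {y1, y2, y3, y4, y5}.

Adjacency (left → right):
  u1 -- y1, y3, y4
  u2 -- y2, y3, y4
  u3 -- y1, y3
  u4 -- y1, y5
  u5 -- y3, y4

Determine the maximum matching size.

One maximum matching: u1-y4, u2-y2, u3-y1, u4-y5, u5-y3.
All 5 left vertices are matched, so no larger matching exists.

5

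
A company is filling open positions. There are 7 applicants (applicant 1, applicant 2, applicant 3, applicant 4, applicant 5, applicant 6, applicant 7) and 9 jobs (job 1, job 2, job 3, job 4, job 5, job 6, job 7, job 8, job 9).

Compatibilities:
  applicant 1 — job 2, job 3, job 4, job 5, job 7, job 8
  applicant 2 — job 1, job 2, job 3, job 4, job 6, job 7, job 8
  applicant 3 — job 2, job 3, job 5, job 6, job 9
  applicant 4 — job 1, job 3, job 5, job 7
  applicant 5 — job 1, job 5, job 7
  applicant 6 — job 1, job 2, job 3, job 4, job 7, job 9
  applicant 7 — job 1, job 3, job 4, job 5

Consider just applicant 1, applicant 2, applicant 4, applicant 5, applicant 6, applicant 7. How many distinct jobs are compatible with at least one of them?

The union of neighbours of {applicant 1, applicant 2, applicant 4, applicant 5, applicant 6, applicant 7} is {job 1, job 2, job 3, job 4, job 5, job 6, job 7, job 8, job 9}, which has 9 elements.
Since |N(S)| = 9 ≥ |S| = 6, Hall's condition holds for this subset.

9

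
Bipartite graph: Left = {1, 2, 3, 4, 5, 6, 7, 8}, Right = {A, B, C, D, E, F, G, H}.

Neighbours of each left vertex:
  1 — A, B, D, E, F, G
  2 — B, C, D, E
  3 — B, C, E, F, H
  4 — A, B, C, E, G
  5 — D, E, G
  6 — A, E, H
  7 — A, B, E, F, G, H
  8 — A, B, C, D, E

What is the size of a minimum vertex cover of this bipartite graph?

8

{1, 2, 3, 4, 5, 6, 7, 8} is a vertex cover of size 8: every edge has an endpoint in this set.
No smaller cover exists because 1–B, 2–C, 3–F, 4–G, 5–D, 6–H, 7–E, 8–A is a matching of size 8, and a cover must include an endpoint of each of these disjoint edges (König's theorem).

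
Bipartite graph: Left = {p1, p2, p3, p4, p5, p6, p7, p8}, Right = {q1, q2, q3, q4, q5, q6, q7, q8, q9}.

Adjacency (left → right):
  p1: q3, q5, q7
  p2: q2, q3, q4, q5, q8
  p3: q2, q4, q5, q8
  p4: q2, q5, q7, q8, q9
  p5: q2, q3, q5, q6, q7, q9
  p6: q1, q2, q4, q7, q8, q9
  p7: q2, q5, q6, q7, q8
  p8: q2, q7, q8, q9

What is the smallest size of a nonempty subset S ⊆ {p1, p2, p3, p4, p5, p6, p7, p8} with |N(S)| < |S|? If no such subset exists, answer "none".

none

A matching saturating every left vertex exists, for instance p1→q3, p2→q4, p3→q5, p4→q2, p5→q6, p6→q9, p7→q7, p8→q8.
By Hall's marriage theorem, this means |N(S)| ≥ |S| for every subset S, so no violating subset exists.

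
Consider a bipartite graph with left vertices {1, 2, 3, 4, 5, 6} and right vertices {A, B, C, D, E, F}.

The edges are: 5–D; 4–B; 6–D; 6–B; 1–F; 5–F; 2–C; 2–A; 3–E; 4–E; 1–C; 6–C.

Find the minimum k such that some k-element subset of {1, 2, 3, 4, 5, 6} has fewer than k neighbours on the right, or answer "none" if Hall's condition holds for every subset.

A matching saturating every left vertex exists, for instance 1→F, 2→A, 3→E, 4→B, 5→D, 6→C.
By Hall's marriage theorem, this means |N(S)| ≥ |S| for every subset S, so no violating subset exists.

none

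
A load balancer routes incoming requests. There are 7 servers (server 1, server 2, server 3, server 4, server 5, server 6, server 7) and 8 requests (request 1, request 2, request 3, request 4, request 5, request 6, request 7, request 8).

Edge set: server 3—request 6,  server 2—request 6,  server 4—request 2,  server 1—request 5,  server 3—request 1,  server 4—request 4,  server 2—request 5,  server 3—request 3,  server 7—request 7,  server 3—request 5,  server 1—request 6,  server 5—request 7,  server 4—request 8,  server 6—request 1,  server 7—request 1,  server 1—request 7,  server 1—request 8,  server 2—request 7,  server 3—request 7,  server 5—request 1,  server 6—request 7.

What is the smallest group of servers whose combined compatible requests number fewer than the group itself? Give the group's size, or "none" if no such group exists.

Take S = {server 5, server 6, server 7}. Its neighbourhood is {request 1, request 7}, so |N(S)| = 2 < |S| = 3.
Every subset of size less than 3 has at least as many neighbours as members, so 3 is the minimum.

3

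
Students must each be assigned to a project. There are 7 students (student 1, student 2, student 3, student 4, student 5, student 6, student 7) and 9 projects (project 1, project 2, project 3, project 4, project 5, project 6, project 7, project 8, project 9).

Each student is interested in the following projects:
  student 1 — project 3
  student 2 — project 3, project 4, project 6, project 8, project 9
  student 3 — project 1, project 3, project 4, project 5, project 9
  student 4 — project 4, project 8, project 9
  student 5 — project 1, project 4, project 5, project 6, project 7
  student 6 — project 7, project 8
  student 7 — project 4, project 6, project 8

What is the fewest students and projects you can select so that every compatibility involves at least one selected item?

7

The 7 edges student 1–project 3, student 2–project 6, student 3–project 9, student 4–project 8, student 5–project 1, student 6–project 7, student 7–project 4 form a matching, so any vertex cover needs at least 7 vertices (one per matched edge).
Conversely {student 1, student 2, student 3, student 4, student 5, student 6, student 7} meets every edge and has exactly 7 vertices, so 7 is optimal.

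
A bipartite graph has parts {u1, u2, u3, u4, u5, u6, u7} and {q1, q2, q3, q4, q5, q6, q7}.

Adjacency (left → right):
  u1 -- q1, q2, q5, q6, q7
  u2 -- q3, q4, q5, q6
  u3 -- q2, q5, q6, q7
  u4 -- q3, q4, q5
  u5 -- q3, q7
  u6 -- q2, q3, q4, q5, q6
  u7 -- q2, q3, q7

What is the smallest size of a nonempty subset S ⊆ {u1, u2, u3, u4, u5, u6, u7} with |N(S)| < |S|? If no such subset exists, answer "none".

A matching saturating every left vertex exists, for instance u1→q1, u2→q4, u3→q7, u4→q5, u5→q3, u6→q6, u7→q2.
By Hall's marriage theorem, this means |N(S)| ≥ |S| for every subset S, so no violating subset exists.

none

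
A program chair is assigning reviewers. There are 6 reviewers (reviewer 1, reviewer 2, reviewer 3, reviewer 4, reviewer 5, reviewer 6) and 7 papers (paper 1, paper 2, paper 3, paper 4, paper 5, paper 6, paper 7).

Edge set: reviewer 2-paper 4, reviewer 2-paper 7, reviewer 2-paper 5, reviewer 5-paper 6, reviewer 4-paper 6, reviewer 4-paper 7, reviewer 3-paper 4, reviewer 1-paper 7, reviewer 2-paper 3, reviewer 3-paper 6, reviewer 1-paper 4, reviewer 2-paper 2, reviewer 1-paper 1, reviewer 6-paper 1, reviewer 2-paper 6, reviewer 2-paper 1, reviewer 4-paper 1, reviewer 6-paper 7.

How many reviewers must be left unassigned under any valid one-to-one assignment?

1

One maximum matching: reviewer 1–paper 7, reviewer 2–paper 2, reviewer 3–paper 4, reviewer 4–paper 1, reviewer 5–paper 6.
The set {reviewer 1, reviewer 3, reviewer 4, reviewer 5, reviewer 6} has only 4 neighbours ({paper 1, paper 4, paper 6, paper 7}), so by Hall's theorem at most 5 of the 6 reviewers can be matched.
That matches 5 of the 6, leaving 1 unmatched; no matching can do better.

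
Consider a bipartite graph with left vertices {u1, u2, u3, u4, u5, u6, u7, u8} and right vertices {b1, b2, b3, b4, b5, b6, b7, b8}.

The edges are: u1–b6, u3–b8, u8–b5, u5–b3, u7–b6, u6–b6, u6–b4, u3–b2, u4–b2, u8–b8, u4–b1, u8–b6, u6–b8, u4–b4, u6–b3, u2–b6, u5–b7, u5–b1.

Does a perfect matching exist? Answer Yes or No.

No

The set {u1, u2, u7} has only 1 neighbour ({b6}), so by Hall's theorem at most 6 of the 8 left vertices can be matched.
Hence no matching covers every left vertex.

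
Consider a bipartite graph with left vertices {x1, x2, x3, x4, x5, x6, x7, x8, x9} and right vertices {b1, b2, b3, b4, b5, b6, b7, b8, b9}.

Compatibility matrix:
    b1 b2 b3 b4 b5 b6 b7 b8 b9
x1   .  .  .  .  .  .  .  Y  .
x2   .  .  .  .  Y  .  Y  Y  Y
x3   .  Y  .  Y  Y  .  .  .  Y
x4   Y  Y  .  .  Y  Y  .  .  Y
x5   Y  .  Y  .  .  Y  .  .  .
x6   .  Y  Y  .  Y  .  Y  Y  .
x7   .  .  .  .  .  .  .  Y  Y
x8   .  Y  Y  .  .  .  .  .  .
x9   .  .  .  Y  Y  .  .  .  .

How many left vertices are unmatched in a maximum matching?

0

A valid assignment of size 9: x1-b8, x2-b7, x3-b4, x4-b1, x5-b6, x6-b2, x7-b9, x8-b3, x9-b5.
This saturates every left vertex, so 9 is the maximum.
That matches 9 of the 9, leaving 0 unmatched; no matching can do better.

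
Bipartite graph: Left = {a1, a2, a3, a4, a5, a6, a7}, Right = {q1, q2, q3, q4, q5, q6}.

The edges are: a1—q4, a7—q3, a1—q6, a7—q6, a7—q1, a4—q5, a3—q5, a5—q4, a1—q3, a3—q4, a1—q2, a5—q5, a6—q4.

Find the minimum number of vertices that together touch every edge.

{a1, a7, q4, q5} is a vertex cover of size 4: every edge has an endpoint in this set.
No smaller cover exists because a1–q2, a3–q4, a4–q5, a7–q6 is a matching of size 4, and a cover must include an endpoint of each of these disjoint edges (König's theorem).

4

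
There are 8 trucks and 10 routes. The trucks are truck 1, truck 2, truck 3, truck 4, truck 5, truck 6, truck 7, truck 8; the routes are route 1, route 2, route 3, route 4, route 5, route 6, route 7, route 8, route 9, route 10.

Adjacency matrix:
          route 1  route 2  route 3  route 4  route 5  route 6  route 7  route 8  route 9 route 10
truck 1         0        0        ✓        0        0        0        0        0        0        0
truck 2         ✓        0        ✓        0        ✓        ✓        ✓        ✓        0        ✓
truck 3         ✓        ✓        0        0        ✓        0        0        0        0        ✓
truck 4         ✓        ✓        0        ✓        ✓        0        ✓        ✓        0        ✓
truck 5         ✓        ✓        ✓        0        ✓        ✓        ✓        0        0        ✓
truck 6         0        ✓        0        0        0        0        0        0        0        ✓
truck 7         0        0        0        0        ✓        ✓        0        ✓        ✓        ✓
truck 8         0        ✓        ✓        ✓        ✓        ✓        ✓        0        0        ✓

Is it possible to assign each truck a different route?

Yes

A valid assignment of size 8: truck 1–route 3, truck 2–route 8, truck 3–route 1, truck 4–route 2, truck 5–route 7, truck 6–route 10, truck 7–route 9, truck 8–route 4.
Every truck is matched, so this matching saturates all of them.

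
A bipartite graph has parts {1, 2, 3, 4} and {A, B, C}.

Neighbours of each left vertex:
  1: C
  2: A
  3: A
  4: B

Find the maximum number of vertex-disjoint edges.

A valid assignment of size 3: 1→C, 2→A, 4→B.
The set {2, 3} has only 1 neighbour ({A}), so by Hall's theorem at most 3 of the 4 left vertices can be matched.

3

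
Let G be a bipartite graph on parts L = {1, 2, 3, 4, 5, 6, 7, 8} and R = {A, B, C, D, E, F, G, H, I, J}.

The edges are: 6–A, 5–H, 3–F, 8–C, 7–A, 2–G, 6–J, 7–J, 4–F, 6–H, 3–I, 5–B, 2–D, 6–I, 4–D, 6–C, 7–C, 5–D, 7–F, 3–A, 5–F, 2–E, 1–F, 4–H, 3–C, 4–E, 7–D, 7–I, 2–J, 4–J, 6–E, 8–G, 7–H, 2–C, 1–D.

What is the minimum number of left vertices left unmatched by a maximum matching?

0

One maximum matching: 1–F, 2–G, 3–I, 4–E, 5–B, 6–A, 7–J, 8–C.
All 8 left vertices are matched, so no larger matching exists.
That matches 8 of the 8, leaving 0 unmatched; no matching can do better.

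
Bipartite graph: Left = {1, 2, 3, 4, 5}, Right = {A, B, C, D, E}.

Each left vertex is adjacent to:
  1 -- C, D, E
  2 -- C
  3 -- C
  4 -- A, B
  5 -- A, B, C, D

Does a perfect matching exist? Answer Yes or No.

No

The set {2, 3} has only 1 neighbour ({C}), so by Hall's theorem at most 4 of the 5 left vertices can be matched.
Hence no matching covers every left vertex.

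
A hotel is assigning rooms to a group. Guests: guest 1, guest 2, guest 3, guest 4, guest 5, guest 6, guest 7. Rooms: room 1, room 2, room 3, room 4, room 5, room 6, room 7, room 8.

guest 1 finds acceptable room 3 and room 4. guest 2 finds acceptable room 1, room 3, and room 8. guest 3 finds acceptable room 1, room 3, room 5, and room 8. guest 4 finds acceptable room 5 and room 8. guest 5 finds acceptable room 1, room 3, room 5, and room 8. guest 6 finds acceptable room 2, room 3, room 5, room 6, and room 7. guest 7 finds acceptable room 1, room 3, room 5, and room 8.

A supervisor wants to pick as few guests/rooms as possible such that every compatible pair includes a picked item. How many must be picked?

6

{guest 1, guest 6, room 1, room 3, room 5, room 8} is a vertex cover of size 6: every edge has an endpoint in this set.
No smaller cover exists because guest 1–room 4, guest 2–room 8, guest 3–room 1, guest 4–room 5, guest 5–room 3, guest 6–room 2 is a matching of size 6, and a cover must include an endpoint of each of these disjoint edges (König's theorem).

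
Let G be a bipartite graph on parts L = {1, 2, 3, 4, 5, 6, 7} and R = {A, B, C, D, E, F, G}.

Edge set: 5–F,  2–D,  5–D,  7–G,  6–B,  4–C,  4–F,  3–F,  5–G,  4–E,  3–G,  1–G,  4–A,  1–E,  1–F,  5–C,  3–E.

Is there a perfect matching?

Yes

One maximum matching: 1–F, 2–D, 3–E, 4–A, 5–C, 6–B, 7–G.
All 7 left vertices are covered.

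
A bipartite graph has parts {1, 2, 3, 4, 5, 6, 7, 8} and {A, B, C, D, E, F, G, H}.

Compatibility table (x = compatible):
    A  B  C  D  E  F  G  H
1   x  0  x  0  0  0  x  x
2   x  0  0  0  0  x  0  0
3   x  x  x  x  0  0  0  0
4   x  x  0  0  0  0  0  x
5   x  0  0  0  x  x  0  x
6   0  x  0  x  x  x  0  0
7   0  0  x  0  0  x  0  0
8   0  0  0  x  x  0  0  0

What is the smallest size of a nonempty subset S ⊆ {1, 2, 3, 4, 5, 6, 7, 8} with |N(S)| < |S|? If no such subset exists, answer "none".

A matching saturating every left vertex exists, for instance 1→G, 2→A, 3→C, 4→B, 5→H, 6→D, 7→F, 8→E.
By Hall's marriage theorem, this means |N(S)| ≥ |S| for every subset S, so no violating subset exists.

none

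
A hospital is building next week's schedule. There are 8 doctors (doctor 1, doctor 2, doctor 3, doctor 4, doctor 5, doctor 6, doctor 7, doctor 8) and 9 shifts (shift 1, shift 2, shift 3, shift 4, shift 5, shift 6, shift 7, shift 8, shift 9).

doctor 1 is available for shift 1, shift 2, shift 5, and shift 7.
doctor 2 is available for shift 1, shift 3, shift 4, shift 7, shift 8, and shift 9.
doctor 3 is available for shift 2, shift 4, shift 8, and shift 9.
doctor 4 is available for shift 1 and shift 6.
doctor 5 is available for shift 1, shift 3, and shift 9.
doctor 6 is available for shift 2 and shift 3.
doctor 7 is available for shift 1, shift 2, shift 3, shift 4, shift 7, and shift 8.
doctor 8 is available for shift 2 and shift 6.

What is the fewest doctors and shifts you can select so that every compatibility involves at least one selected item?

8

{doctor 1, doctor 2, doctor 3, doctor 4, doctor 5, doctor 6, doctor 7, doctor 8} is a vertex cover of size 8: every edge has an endpoint in this set.
No smaller cover exists because doctor 1–shift 5, doctor 2–shift 8, doctor 3–shift 4, doctor 4–shift 1, doctor 5–shift 3, doctor 6–shift 2, doctor 7–shift 7, doctor 8–shift 6 is a matching of size 8, and a cover must include an endpoint of each of these disjoint edges (König's theorem).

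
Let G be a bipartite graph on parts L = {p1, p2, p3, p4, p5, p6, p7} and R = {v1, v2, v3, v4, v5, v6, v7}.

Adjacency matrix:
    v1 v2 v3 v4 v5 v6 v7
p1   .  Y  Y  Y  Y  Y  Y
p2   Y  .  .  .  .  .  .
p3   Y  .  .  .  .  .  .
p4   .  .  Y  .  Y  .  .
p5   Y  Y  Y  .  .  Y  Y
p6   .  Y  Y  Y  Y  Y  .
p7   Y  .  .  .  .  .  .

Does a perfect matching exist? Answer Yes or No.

The set {p2, p3, p7} has only 1 neighbour ({v1}), so by Hall's theorem at most 5 of the 7 left vertices can be matched.
Hence no matching covers every left vertex.

No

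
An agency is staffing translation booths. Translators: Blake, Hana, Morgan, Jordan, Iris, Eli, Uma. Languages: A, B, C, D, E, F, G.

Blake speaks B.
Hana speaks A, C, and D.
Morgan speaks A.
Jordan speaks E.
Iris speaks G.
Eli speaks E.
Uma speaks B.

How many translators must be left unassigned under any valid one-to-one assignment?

2

For example, pair Blake→B, Hana→C, Morgan→A, Jordan→E, Iris→G.
The set {Blake, Jordan, Eli, Uma} has only 2 neighbours ({B, E}), so by Hall's theorem at most 5 of the 7 translators can be matched.
That matches 5 of the 7, leaving 2 unmatched; no matching can do better.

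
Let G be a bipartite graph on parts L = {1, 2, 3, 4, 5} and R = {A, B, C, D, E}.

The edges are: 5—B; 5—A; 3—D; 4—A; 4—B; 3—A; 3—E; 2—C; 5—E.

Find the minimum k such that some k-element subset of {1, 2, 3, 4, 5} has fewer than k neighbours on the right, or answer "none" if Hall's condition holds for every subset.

1

Take S = {1}. Its neighbourhood is {}, so |N(S)| = 0 < |S| = 1.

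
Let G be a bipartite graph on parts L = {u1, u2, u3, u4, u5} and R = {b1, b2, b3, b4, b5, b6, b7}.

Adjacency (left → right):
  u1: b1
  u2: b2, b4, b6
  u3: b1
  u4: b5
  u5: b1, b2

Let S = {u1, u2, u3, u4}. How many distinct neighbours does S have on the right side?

5

The union of neighbours of {u1, u2, u3, u4} is {b1, b2, b4, b5, b6}, which has 5 elements.
Since |N(S)| = 5 ≥ |S| = 4, Hall's condition holds for this subset.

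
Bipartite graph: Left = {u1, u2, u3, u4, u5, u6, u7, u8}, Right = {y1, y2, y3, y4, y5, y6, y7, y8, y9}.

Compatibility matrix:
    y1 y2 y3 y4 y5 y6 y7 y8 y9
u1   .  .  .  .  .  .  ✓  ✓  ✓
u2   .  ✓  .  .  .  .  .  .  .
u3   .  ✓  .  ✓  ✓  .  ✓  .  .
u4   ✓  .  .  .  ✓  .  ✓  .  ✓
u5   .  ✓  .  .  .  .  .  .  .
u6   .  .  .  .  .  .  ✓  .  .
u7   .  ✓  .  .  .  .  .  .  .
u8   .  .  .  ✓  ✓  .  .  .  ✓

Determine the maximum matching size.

6

A valid assignment of size 6: u1–y8, u2–y2, u3–y5, u4–y1, u6–y7, u8–y4.
The set {u2, u5, u7} has only 1 neighbour ({y2}), so by Hall's theorem at most 6 of the 8 left vertices can be matched.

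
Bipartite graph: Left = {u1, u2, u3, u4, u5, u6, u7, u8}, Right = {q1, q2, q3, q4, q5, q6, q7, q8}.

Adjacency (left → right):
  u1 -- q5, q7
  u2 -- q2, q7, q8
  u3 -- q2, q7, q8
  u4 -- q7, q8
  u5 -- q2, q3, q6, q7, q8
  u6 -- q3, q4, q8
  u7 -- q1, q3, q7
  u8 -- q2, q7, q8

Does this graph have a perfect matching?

The set {u2, u3, u4, u8} has only 3 neighbours ({q2, q7, q8}), so by Hall's theorem at most 7 of the 8 left vertices can be matched.
Hence no matching covers every left vertex.

No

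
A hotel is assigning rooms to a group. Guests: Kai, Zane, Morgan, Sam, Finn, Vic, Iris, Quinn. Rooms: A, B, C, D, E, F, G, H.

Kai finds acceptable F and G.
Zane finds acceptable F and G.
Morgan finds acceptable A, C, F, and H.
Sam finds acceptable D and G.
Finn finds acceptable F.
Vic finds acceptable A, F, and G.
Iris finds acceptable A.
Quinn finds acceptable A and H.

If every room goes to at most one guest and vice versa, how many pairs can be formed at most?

For example, pair Kai→G, Zane→F, Morgan→C, Sam→D, Vic→A, Quinn→H.
The set {Kai, Zane, Finn, Vic, Iris} has only 3 neighbours ({A, F, G}), so by Hall's theorem at most 6 of the 8 guests can be matched.

6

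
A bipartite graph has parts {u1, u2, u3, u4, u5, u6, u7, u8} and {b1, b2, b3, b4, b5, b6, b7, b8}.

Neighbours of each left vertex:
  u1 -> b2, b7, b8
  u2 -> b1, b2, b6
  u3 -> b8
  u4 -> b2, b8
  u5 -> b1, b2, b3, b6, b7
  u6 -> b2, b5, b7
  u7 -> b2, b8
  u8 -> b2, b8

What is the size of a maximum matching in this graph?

6

For example, pair u1→b7, u2→b6, u3→b8, u4→b2, u5→b1, u6→b5.
The set {u3, u4, u7, u8} has only 2 neighbours ({b2, b8}), so by Hall's theorem at most 6 of the 8 left vertices can be matched.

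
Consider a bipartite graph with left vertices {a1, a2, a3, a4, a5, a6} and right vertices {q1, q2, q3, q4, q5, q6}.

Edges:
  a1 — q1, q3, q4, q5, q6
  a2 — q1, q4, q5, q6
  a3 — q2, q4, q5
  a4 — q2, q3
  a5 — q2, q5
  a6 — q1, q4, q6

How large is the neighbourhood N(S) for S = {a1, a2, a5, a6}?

The union of neighbours of {a1, a2, a5, a6} is {q1, q2, q3, q4, q5, q6}, which has 6 elements.
Since |N(S)| = 6 ≥ |S| = 4, Hall's condition holds for this subset.

6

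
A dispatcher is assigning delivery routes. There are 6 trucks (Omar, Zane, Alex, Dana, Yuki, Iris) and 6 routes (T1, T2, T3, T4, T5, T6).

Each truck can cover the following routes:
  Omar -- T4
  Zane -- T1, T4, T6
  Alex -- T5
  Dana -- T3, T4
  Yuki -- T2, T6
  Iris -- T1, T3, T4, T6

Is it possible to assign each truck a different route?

A valid assignment of size 6: Omar–T4, Zane–T1, Alex–T5, Dana–T3, Yuki–T2, Iris–T6.
Every truck is matched, so this is a perfect matching.

Yes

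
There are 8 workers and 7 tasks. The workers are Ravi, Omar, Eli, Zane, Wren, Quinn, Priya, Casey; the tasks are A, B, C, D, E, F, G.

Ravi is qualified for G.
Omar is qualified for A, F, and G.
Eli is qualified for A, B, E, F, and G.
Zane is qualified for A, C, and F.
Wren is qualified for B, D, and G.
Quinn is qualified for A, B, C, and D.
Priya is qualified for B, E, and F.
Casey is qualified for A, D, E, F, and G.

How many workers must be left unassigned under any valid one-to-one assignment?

For example, pair Ravi–G, Omar–A, Eli–E, Zane–F, Wren–D, Quinn–C, Priya–B.
The set {Ravi, Omar, Eli, Zane, Wren, Quinn, Priya, Casey} has only 7 neighbours ({A, B, C, D, E, F, G}), so by Hall's theorem at most 7 of the 8 workers can be matched.
That matches 7 of the 8, leaving 1 unmatched; no matching can do better.

1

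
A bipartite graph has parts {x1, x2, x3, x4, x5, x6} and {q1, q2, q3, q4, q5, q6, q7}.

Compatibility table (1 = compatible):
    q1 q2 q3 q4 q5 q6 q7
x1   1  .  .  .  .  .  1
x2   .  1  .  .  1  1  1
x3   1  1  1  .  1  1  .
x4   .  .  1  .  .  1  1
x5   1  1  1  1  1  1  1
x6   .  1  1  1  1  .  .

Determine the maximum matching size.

One maximum matching: x1-q1, x2-q7, x3-q6, x4-q3, x5-q4, x6-q2.
All 6 left vertices are matched, so no larger matching exists.

6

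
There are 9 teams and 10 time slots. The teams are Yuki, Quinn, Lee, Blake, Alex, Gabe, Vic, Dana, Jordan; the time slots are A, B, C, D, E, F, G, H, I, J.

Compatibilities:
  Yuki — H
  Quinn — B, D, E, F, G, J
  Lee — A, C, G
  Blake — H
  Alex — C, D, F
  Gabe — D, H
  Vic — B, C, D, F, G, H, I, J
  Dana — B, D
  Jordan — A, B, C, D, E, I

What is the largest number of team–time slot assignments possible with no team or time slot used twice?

8

One maximum matching: Yuki→H, Quinn→G, Lee→C, Alex→F, Gabe→D, Vic→J, Dana→B, Jordan→A.
The set {Yuki, Blake} has only 1 neighbour ({H}), so by Hall's theorem at most 8 of the 9 teams can be matched.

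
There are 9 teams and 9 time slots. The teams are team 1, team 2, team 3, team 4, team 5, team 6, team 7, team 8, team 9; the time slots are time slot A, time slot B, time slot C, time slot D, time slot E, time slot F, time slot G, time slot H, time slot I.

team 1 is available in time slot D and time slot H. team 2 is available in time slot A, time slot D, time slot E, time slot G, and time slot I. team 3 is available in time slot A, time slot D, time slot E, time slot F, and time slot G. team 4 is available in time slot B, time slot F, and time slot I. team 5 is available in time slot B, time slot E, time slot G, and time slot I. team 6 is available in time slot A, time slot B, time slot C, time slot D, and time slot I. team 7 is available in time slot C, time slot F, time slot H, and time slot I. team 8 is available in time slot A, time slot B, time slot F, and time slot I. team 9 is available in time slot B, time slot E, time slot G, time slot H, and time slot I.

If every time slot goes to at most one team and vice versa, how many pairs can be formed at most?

A valid assignment of size 9: team 1–time slot H, team 2–time slot G, team 3–time slot D, team 4–time slot B, team 5–time slot I, team 6–time slot C, team 7–time slot F, team 8–time slot A, team 9–time slot E.
All 9 teams are matched, so no larger matching exists.

9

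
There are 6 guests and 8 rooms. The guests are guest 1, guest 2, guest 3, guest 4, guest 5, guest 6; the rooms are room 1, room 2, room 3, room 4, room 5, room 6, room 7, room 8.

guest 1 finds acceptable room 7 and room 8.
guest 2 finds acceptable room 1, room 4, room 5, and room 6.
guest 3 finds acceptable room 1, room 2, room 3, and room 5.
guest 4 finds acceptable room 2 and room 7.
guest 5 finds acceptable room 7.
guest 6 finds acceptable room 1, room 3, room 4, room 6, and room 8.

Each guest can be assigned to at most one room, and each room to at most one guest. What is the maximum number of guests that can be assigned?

6

One maximum matching: guest 1-room 8, guest 2-room 6, guest 3-room 3, guest 4-room 2, guest 5-room 7, guest 6-room 4.
All 6 guests are matched, so no larger matching exists.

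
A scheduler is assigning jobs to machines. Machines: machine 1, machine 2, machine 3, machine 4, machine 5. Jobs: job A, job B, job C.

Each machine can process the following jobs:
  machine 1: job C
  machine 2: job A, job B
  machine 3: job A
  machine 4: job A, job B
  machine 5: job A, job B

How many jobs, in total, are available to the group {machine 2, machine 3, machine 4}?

2

The union of neighbours of {machine 2, machine 3, machine 4} is {job A, job B}, which has 2 elements.
Since |N(S)| = 2 < |S| = 3, Hall's condition fails for this subset.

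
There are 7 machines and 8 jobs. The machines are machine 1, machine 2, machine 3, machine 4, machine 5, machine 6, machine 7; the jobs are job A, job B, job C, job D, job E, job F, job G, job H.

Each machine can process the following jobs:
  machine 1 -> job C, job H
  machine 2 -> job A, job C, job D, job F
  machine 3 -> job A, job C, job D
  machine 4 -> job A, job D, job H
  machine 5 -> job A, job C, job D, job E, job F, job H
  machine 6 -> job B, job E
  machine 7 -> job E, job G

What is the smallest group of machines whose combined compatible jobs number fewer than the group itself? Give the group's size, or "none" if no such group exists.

A matching saturating every machine exists, for instance machine 1→job C, machine 2→job A, machine 3→job D, machine 4→job H, machine 5→job F, machine 6→job E, machine 7→job G.
By Hall's marriage theorem, this means |N(S)| ≥ |S| for every subset S, so no violating subset exists.

none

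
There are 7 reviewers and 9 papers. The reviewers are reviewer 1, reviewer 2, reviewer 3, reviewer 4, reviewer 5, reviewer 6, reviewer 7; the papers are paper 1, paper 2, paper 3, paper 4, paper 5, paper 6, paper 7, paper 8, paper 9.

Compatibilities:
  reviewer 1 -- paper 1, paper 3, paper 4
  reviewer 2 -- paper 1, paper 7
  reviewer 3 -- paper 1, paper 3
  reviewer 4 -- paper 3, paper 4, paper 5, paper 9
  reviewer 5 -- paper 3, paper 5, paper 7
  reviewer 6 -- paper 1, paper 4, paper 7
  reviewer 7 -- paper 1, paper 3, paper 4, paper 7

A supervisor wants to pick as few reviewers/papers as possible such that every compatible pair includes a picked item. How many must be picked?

6

{reviewer 4, reviewer 5, paper 1, paper 3, paper 4, paper 7} is a vertex cover of size 6: every edge has an endpoint in this set.
No smaller cover exists because reviewer 1–paper 4, reviewer 2–paper 1, reviewer 3–paper 3, reviewer 4–paper 9, reviewer 5–paper 5, reviewer 6–paper 7 is a matching of size 6, and a cover must include an endpoint of each of these disjoint edges (König's theorem).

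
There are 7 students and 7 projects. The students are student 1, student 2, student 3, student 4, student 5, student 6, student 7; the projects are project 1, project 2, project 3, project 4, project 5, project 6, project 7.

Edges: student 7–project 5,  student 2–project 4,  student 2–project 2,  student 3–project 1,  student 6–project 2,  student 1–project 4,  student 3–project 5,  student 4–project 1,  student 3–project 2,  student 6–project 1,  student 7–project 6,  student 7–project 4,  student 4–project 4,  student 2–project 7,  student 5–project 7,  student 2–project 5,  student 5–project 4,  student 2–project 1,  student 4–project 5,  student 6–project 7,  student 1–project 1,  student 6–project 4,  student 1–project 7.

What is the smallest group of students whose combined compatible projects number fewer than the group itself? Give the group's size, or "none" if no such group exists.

6

Take S = {student 1, student 2, student 3, student 4, student 5, student 6}. Its neighbourhood is {project 1, project 2, project 4, project 5, project 7}, so |N(S)| = 5 < |S| = 6.
Every subset of size less than 6 has at least as many neighbours as members, so 6 is the minimum.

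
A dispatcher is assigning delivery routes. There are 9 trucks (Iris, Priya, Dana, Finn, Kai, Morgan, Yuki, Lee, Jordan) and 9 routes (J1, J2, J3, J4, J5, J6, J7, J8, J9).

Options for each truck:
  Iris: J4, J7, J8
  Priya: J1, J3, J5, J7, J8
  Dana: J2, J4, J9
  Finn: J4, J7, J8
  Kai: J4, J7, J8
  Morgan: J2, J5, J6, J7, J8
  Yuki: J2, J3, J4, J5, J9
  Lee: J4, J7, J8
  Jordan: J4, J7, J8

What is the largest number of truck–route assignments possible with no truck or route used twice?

A valid assignment of size 7: Iris–J4, Priya–J1, Dana–J2, Finn–J8, Kai–J7, Morgan–J6, Yuki–J9.
The set {Iris, Finn, Kai, Lee, Jordan} has only 3 neighbours ({J4, J7, J8}), so by Hall's theorem at most 7 of the 9 trucks can be matched.

7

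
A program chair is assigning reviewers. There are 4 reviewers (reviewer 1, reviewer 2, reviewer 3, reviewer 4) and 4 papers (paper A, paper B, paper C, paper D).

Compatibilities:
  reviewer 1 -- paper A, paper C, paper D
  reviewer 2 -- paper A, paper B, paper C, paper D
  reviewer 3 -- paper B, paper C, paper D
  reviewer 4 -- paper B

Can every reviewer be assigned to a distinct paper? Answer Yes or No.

One maximum matching: reviewer 1→paper A, reviewer 2→paper C, reviewer 3→paper D, reviewer 4→paper B.
All 4 reviewers are covered.

Yes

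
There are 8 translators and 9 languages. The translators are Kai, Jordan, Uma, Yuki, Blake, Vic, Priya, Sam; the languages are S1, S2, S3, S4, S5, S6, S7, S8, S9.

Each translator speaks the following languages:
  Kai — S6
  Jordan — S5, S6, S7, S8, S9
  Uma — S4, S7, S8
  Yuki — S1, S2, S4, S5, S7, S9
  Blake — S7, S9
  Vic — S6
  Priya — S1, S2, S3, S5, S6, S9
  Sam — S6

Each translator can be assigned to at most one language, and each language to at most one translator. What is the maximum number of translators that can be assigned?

For example, pair Kai→S6, Jordan→S8, Uma→S4, Yuki→S7, Blake→S9, Priya→S2.
The set {Kai, Vic, Sam} has only 1 neighbour ({S6}), so by Hall's theorem at most 6 of the 8 translators can be matched.

6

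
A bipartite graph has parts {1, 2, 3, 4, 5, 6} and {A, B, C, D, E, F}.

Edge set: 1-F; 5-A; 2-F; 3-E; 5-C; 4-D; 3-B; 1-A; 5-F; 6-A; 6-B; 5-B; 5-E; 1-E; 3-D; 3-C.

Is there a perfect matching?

Yes

A valid assignment of size 6: 1–A, 2–F, 3–E, 4–D, 5–C, 6–B.
All 6 left vertices are covered.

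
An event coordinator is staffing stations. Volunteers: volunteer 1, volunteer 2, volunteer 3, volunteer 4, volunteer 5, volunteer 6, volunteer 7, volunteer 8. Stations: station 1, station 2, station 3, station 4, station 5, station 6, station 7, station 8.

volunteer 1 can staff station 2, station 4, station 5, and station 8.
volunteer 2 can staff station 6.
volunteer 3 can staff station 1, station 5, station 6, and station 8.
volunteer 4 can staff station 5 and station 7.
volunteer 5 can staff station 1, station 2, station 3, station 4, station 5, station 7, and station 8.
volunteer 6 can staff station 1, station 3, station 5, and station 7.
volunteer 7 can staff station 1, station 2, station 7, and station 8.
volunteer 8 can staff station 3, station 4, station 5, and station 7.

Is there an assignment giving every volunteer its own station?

Yes

One maximum matching: volunteer 1-station 2, volunteer 2-station 6, volunteer 3-station 8, volunteer 4-station 5, volunteer 5-station 4, volunteer 6-station 1, volunteer 7-station 7, volunteer 8-station 3.
Every volunteer is matched, so this is a perfect matching.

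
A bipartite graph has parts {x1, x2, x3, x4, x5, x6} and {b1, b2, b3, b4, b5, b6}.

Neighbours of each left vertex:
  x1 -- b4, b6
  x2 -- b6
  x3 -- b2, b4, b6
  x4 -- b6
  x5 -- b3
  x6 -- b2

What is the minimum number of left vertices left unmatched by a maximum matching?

One maximum matching: x1-b4, x2-b6, x3-b2, x5-b3.
The set {x1, x2, x3, x4, x6} has only 3 neighbours ({b2, b4, b6}), so by Hall's theorem at most 4 of the 6 left vertices can be matched.
That matches 4 of the 6, leaving 2 unmatched; no matching can do better.

2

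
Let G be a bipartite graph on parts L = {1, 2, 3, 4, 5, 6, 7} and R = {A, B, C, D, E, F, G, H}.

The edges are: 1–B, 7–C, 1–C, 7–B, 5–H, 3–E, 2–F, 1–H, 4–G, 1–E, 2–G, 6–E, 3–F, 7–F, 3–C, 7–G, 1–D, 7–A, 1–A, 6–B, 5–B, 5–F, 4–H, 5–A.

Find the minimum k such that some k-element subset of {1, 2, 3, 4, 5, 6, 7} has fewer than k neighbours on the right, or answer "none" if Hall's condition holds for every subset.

A matching saturating every left vertex exists, for instance 1→A, 2→F, 3→C, 4→H, 5→B, 6→E, 7→G.
By Hall's marriage theorem, this means |N(S)| ≥ |S| for every subset S, so no violating subset exists.

none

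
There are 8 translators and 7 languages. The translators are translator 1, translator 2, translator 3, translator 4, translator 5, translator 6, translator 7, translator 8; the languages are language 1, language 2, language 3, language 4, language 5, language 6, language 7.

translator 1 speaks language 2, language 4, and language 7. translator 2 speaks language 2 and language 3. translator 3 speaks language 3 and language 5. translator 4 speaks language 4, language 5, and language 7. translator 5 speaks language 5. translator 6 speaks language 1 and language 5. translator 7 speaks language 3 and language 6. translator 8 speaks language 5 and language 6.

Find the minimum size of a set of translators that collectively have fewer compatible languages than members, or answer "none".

Take S = {translator 3, translator 5, translator 7, translator 8}. Its neighbourhood is {language 3, language 5, language 6}, so |N(S)| = 3 < |S| = 4.
Every subset of size less than 4 has at least as many neighbours as members, so 4 is the minimum.

4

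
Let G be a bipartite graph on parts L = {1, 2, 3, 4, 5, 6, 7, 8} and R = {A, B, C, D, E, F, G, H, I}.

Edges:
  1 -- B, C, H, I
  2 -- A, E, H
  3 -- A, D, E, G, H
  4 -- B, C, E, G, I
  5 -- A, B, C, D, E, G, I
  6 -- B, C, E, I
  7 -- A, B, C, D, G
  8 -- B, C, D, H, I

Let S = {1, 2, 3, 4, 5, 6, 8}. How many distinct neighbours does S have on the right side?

8

The union of neighbours of {1, 2, 3, 4, 5, 6, 8} is {A, B, C, D, E, G, H, I}, which has 8 elements.
Since |N(S)| = 8 ≥ |S| = 7, Hall's condition holds for this subset.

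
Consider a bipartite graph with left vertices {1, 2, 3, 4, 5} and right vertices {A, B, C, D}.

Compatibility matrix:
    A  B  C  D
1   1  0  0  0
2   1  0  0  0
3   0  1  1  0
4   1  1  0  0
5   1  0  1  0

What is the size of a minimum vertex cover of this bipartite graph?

A maximum matching has 3 edges (e.g. 1–A, 3–C, 4–B).
By König's theorem the minimum vertex cover has the same size. One such cover is {A, B, C}.

3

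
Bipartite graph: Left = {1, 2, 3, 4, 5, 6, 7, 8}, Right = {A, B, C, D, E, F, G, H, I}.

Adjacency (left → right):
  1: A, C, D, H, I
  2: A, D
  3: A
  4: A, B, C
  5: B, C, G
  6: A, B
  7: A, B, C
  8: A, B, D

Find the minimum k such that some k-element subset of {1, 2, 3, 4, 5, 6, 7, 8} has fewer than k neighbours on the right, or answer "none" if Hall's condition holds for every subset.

4

Take S = {2, 3, 6, 8}. Its neighbourhood is {A, B, D}, so |N(S)| = 3 < |S| = 4.
Every subset of size less than 4 has at least as many neighbours as members, so 4 is the minimum.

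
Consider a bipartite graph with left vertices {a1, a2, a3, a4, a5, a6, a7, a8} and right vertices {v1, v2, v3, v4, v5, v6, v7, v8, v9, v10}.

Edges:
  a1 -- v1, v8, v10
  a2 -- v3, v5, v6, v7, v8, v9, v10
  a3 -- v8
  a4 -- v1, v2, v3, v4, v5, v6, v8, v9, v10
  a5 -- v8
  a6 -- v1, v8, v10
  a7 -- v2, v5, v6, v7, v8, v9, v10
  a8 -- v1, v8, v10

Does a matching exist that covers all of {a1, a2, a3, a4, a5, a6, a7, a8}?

No

The set {a1, a3, a5, a6, a8} has only 3 neighbours ({v1, v10, v8}), so by Hall's theorem at most 6 of the 8 left vertices can be matched.
Hence no matching covers every left vertex.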